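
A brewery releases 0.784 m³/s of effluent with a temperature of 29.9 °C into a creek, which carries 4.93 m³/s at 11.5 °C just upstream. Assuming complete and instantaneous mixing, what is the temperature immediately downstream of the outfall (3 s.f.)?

14.0 °C

Flow-weighted mixing: C = (Q_r C_r + Q_w C_w)/(Q_r + Q_w)
= (4.93×11.5 + 0.784×29.9)/(4.93 + 0.784) = 80.14/5.714 = 14.02 °C.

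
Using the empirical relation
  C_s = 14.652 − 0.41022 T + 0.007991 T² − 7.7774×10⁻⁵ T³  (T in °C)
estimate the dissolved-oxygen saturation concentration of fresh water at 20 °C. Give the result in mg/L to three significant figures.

C_s = 14.652 − 0.41022×20 + 0.007991×20² − 7.7774×10⁻⁵×20³ = 9.022 mg/L.

C_s ≈ 9.02 mg/L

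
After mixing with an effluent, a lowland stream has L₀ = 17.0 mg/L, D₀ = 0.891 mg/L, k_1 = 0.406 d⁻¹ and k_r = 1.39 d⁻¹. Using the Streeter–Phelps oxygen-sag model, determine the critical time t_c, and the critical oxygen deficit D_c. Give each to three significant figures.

At the critical point dD/dt = 0, so k_1 L₀ e^(−k_1 t) = k_r D. Substituting D(t) from the Streeter–Phelps equation and solving for t gives
t_c = ln[(k_r/k_1)(1 − D₀(k_r−k_1)/(k_1 L₀))] / (k_r−k_1).
Here k_r−k_1 = 0.9840 d⁻¹ and 1 − D₀(k_r−k_1)/(k_1 L₀) = 1 − 0.891×0.9840/(0.406×17.0) = 0.8730, so
t_c = ln(3.424 × 0.8730) / 0.9840 = 1.095 / 0.9840 = 1.113 d.
D_c = (k_1/k_r) L₀ e^(−k_1 t_c) = (0.406/1.39) × 17.0 × e^(−0.406×1.113) = 0.2921 × 17.0 × 0.6365 = 3.161 mg/L.

t_c ≈ 1.11 d; D_c ≈ 3.16 mg/L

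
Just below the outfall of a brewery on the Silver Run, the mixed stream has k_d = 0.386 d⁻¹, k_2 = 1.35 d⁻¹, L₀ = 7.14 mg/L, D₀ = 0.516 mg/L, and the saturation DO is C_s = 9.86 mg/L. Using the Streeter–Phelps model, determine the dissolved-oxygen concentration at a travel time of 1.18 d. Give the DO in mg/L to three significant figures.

DO ≈ 8.52 mg/L

k_d L₀/(k_2−k_d) = 0.386×7.14/(1.35−0.386) = 2.756/0.9640 = 2.859 mg/L.
e^(−k_d t) = e^(−0.386×1.180) = 0.6341; e^(−k_2 t) = e^(−1.35×1.180) = 0.2033.
D = 2.859 × (0.6341 − 0.2033) + 0.516 × 0.2033 = 1.232 + 0.1049 = 1.337 mg/L.
DO = C_s − D = 9.86 − 1.337 = 8.523 mg/L.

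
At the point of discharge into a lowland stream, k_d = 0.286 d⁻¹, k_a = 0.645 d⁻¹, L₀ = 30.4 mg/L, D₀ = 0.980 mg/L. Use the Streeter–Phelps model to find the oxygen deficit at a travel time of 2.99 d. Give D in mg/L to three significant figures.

D ≈ 6.92 mg/L

k_d L₀/(k_a−k_d) = 0.286×30.4/(0.645−0.286) = 8.694/0.3590 = 24.22 mg/L.
e^(−k_d t) = e^(−0.286×2.990) = 0.4252; e^(−k_a t) = e^(−0.645×2.990) = 0.1454.
D = 24.22 × (0.4252 − 0.1454) + 0.980 × 0.1454 = 6.778 + 0.1425 = 6.920 mg/L.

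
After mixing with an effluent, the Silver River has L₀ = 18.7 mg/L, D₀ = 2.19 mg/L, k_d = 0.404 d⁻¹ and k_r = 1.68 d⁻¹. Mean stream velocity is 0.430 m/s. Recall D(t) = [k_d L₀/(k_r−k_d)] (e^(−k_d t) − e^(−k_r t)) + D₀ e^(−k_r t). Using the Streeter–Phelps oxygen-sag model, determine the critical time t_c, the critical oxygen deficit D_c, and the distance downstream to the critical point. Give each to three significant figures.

t_c = [1/(k_r−k_d)] ln[(k_r/k_d)(1 − D₀(k_r−k_d)/(k_d L₀))]
= [1/(1.68−0.404)] ln[(1.68/0.404)(1 − 2.19×1.276/(0.404×18.7))]
= (1/1.276) ln[4.158 × 0.6301] = 0.7837 × ln(2.620) = 0.7837 × 0.9633 = 0.7549 d.
D_c = (k_d/k_r) L₀ e^(−k_d t_c) = (0.404/1.68) × 18.7 × e^(−0.404×0.7549) = 0.2405 × 18.7 × 0.7371 = 3.315 mg/L.
x_c = v t_c = 0.430 m/s × 0.7549 d × 86400 s/d = 28050 m ≈ 28.0 km.

t_c ≈ 0.755 d; D_c ≈ 3.31 mg/L; x_c ≈ 28.0 km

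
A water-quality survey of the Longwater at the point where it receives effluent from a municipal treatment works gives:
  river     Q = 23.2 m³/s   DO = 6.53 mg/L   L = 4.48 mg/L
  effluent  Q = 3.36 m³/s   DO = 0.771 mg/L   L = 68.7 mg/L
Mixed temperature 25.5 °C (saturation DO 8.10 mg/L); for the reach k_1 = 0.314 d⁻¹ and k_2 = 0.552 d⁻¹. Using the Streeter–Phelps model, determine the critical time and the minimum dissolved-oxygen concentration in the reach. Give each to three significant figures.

t_c ≈ 1.75 d; minimum DO ≈ 3.96 mg/L

Mixed DO = (23.2×6.53 + 3.36×0.771)/(23.2+3.36) = 154.1/26.56 = 5.801 mg/L.
Mixed L₀ = (23.2×4.48 + 3.36×68.7)/(26.56) = 334.8/26.56 = 12.60 mg/L.
Initial deficit D₀ = C_s − DO₀ = 8.10 − 5.801 = 2.299 mg/L.
t_c = (1/0.2380) ln[(0.552/0.314)(1 − 2.299×0.2380/(0.314×12.60))] = 4.202 × ln(1.515) = 1.745 d.
D_c = (0.314/0.552) × 12.60 × e^(−0.314×1.745) = 0.5688 × 12.60 × 0.5781 = 4.145 mg/L.
Minimum DO = 8.10 − 4.145 = 3.955 mg/L.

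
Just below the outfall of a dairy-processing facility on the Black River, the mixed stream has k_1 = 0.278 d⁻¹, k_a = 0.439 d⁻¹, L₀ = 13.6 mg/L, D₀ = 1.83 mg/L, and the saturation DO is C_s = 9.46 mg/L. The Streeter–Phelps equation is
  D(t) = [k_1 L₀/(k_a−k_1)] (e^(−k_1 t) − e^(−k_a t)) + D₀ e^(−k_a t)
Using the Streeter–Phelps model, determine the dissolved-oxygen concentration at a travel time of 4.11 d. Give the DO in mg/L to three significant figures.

k_1 L₀/(k_a−k_1) = 0.278×13.6/(0.439−0.278) = 3.781/0.1610 = 23.48 mg/L.
e^(−k_1 t) = e^(−0.278×4.110) = 0.3190; e^(−k_a t) = e^(−0.439×4.110) = 0.1646.
D = 23.48 × (0.3190 − 0.1646) + 1.83 × 0.1646 = 3.626 + 0.3012 = 3.927 mg/L.
DO = C_s − D = 9.46 − 3.927 = 5.533 mg/L.

DO ≈ 5.53 mg/L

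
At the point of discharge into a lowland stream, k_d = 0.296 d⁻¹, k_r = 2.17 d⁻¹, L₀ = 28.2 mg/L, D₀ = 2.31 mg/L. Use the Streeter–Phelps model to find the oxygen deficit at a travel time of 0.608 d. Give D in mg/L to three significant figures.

k_d L₀/(k_r−k_d) = 0.296×28.2/(2.17−0.296) = 8.347/1.874 = 4.454 mg/L.
e^(−k_d t) = e^(−0.296×0.6080) = 0.8353; e^(−k_r t) = e^(−2.17×0.6080) = 0.2673.
D = 4.454 × (0.8353 − 0.2673) + 2.31 × 0.2673 = 2.530 + 0.6175 = 3.147 mg/L.

D ≈ 3.15 mg/L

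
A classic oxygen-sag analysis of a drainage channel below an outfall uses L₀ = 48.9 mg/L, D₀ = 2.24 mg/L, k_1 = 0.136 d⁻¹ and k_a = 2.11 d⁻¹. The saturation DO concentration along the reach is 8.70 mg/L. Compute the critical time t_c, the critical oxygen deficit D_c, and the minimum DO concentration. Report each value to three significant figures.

t_c = [1/(k_a−k_1)] ln[(k_a/k_1)(1 − D₀(k_a−k_1)/(k_1 L₀))]
= [1/(2.11−0.136)] ln[(2.11/0.136)(1 − 2.24×1.974/(0.136×48.9))]
= (1/1.974) ln[15.51 × 0.3351] = 0.5066 × ln(5.199) = 0.5066 × 1.649 = 0.8351 d.
L(t_c) = L₀ e^(−k_1 t_c) = 48.9 × 0.8926 = 43.65 mg/L, and at the critical point k_a D_c = k_1 L, so D_c = (0.136/2.11) × 43.65 = 2.813 mg/L.
Minimum DO = C_s − D_c = 8.70 − 2.813 = 5.887 mg/L.

t_c ≈ 0.835 d; D_c ≈ 2.81 mg/L; min DO ≈ 5.89 mg/L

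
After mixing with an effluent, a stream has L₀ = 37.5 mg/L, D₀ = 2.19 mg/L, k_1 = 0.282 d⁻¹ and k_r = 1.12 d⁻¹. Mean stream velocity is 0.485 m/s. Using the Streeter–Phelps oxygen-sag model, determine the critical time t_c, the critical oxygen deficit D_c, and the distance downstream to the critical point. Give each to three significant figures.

With k_r/k_1 = 3.972 and 1 − D₀(k_r−k_1)/(k_1 L₀) = 0.8265,
t_c = ln(3.972 × 0.8265) / (1.12 − 0.282) = ln(3.282) / 0.8380 = 1.189/0.8380 = 1.418 d.
D_c = (k_1/k_r) L₀ e^(−k_1 t_c) = (0.282/1.12) × 37.5 × e^(−0.282×1.418) = 0.2518 × 37.5 × 0.6703 = 6.329 mg/L.
x_c = v t_c = 0.485 m/s × 1.418 d × 86400 s/d = 59430 m ≈ 59.4 km.

t_c ≈ 1.42 d; D_c ≈ 6.33 mg/L; x_c ≈ 59.4 km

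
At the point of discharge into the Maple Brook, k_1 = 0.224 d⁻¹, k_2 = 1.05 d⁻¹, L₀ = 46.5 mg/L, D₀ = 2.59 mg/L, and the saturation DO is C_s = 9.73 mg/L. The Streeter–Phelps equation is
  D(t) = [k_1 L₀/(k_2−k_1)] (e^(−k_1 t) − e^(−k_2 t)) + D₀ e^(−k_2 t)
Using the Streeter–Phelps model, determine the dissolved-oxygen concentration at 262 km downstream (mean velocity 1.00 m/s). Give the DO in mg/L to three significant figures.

Travel time t = x/v = 262 km / (1.00 m/s) = 262000 m / 1.00 m/s = 262000 s = 3.032 d.
k_1 L₀/(k_2−k_1) = 0.224×46.5/(1.05−0.224) = 10.42/0.8260 = 12.61 mg/L.
e^(−k_1 t) = e^(−0.224×3.032) = 0.5070; e^(−k_2 t) = e^(−1.05×3.032) = 0.04142.
D = 12.61 × (0.5070 − 0.04142) + 2.59 × 0.04142 = 5.871 + 0.1073 = 5.978 mg/L.
DO = C_s − D = 9.73 − 5.978 = 3.752 mg/L.

DO ≈ 3.75 mg/L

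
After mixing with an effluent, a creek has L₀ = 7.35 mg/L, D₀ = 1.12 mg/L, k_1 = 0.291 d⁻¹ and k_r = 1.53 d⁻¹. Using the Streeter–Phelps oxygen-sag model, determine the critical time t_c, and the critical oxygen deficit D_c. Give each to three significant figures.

t_c ≈ 0.495 d; D_c ≈ 1.21 mg/L

With k_r/k_1 = 5.258 and 1 − D₀(k_r−k_1)/(k_1 L₀) = 0.3512,
t_c = ln(5.258 × 0.3512) / (1.53 − 0.291) = ln(1.847) / 1.239 = 0.6133/1.239 = 0.4950 d.
D_c = (k_1/k_r) L₀ e^(−k_1 t_c) = (0.291/1.53) × 7.35 × e^(−0.291×0.4950) = 0.1902 × 7.35 × 0.8658 = 1.210 mg/L.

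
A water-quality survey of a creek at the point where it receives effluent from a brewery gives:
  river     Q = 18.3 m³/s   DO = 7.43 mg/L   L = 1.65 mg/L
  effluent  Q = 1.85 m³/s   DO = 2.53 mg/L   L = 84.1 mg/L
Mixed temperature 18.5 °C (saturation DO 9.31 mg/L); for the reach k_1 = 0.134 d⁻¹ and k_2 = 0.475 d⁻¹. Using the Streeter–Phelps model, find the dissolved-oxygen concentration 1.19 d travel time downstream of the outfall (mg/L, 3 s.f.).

Mixed DO = (18.3×7.43 + 1.85×2.53)/(18.3+1.85) = 140.6/20.15 = 6.980 mg/L.
Mixed L₀ = (18.3×1.65 + 1.85×84.1)/(20.15) = 185.8/20.15 = 9.220 mg/L.
Initial deficit D₀ = C_s − DO₀ = 9.31 − 6.980 = 2.330 mg/L.
D(1.19) = [0.134×9.220/(0.475−0.134)](e^(−0.134×1.19) − e^(−0.475×1.19)) + 2.330 e^(−0.475×1.19)
= 3.623 × (0.8526 − 0.5682) + 2.330 × 0.5682 = 2.354 mg/L.
DO = 9.31 − 2.354 = 6.956 mg/L.

DO ≈ 6.96 mg/L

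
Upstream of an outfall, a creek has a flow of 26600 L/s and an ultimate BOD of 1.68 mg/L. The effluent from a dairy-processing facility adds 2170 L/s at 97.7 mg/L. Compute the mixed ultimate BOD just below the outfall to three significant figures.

Flow-weighted mixing: C = (Q_r C_r + Q_w C_w)/(Q_r + Q_w)
= (26600×1.68 + 2170×97.7)/(26600 + 2170) = 256700/28770 = 8.922 mg/L.

8.92 mg/L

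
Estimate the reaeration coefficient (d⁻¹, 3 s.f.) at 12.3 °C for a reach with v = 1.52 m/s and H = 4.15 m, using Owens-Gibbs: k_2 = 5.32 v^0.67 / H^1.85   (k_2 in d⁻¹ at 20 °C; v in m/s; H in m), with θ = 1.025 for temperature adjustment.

k_2(20) = 5.32 × 1.52^0.67 / 4.15^1.85 = 5.32 × 1.324 / 13.91 = 0.5062 d⁻¹.
k_2(12.3) = 0.5062 × 1.025^(12.3−20) = 0.5062 × 0.8268 = 0.4186 d⁻¹.

k_2 ≈ 0.419 d⁻¹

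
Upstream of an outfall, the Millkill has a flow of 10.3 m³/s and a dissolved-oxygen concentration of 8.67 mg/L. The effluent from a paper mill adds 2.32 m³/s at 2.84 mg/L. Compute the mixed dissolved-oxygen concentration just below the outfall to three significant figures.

7.60 mg/L

Flow-weighted mixing: C = (Q_r C_r + Q_w C_w)/(Q_r + Q_w)
= (10.3×8.67 + 2.32×2.84)/(10.3 + 2.32) = 95.89/12.62 = 7.598 mg/L.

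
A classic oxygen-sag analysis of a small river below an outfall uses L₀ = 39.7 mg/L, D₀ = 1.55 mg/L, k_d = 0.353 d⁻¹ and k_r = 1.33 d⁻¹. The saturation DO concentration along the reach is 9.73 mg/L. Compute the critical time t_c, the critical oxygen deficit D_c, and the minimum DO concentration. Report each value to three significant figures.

t_c = [1/(k_r−k_d)] ln[(k_r/k_d)(1 − D₀(k_r−k_d)/(k_d L₀))]
= [1/(1.33−0.353)] ln[(1.33/0.353)(1 − 1.55×0.9770/(0.353×39.7))]
= (1/0.9770) ln[3.768 × 0.8919] = 1.024 × ln(3.361) = 1.024 × 1.212 = 1.241 d.
L(t_c) = L₀ e^(−k_d t_c) = 39.7 × 0.6454 = 25.62 mg/L, and at the critical point k_r D_c = k_d L, so D_c = (0.353/1.33) × 25.62 = 6.800 mg/L.
Minimum DO = C_s − D_c = 9.73 − 6.800 = 2.930 mg/L.

t_c ≈ 1.24 d; D_c ≈ 6.80 mg/L; min DO ≈ 2.93 mg/L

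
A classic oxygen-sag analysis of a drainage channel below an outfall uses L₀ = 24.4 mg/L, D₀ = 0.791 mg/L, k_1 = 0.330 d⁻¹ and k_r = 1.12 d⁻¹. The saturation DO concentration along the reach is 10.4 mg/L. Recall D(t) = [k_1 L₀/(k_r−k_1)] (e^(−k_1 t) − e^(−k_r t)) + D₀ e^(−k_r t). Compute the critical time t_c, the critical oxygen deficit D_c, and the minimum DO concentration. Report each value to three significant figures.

t_c ≈ 1.44 d; D_c ≈ 4.46 mg/L; min DO ≈ 5.94 mg/L

t_c = [1/(k_r−k_1)] ln[(k_r/k_1)(1 − D₀(k_r−k_1)/(k_1 L₀))]
= [1/(1.12−0.330)] ln[(1.12/0.330)(1 − 0.791×0.7900/(0.330×24.4))]
= (1/0.7900) ln[3.394 × 0.9224] = 1.266 × ln(3.131) = 1.266 × 1.141 = 1.445 d.
L(t_c) = L₀ e^(−k_1 t_c) = 24.4 × 0.6208 = 15.15 mg/L, and at the critical point k_r D_c = k_1 L, so D_c = (0.330/1.12) × 15.15 = 4.463 mg/L.
Minimum DO = C_s − D_c = 10.4 − 4.463 = 5.937 mg/L.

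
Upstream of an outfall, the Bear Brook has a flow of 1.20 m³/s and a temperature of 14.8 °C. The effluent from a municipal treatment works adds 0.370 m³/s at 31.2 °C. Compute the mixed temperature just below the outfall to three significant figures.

Flow-weighted mixing: C = (Q_r C_r + Q_w C_w)/(Q_r + Q_w)
= (1.20×14.8 + 0.370×31.2)/(1.20 + 0.370) = 29.30/1.570 = 18.66 °C.

18.7 °C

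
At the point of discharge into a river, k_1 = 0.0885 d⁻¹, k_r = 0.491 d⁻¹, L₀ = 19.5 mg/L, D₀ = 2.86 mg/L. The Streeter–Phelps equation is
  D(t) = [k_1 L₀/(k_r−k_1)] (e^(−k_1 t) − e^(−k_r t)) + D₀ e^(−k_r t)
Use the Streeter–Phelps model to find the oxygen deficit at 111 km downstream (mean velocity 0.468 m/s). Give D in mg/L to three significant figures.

D ≈ 2.99 mg/L

Travel time t = x/v = 111 km / (0.468 m/s) = 111000 m / 0.468 m/s = 237200 s = 2.745 d.
k_1 L₀/(k_r−k_1) = 0.0885×19.5/(0.491−0.0885) = 1.726/0.4025 = 4.288 mg/L.
e^(−k_1 t) = e^(−0.0885×2.745) = 0.7843; e^(−k_r t) = e^(−0.491×2.745) = 0.2598.
D = 4.288 × (0.7843 − 0.2598) + 2.86 × 0.2598 = 2.249 + 0.7430 = 2.992 mg/L.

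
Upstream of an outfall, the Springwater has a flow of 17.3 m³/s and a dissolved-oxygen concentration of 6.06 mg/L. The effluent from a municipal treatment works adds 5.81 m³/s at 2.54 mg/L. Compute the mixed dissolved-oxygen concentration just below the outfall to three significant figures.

Flow-weighted mixing: C = (Q_r C_r + Q_w C_w)/(Q_r + Q_w)
= (17.3×6.06 + 5.81×2.54)/(17.3 + 5.81) = 119.6/23.11 = 5.175 mg/L.

5.18 mg/L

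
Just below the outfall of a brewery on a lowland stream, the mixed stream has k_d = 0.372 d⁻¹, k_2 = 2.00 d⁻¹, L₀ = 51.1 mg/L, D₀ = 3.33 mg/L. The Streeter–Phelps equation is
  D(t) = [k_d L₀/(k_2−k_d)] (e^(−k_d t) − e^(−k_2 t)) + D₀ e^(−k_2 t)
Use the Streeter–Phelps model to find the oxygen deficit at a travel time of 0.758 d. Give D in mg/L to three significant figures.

k_d L₀/(k_2−k_d) = 0.372×51.1/(2.00−0.372) = 19.01/1.628 = 11.68 mg/L.
e^(−k_d t) = e^(−0.372×0.7580) = 0.7543; e^(−k_2 t) = e^(−2.00×0.7580) = 0.2196.
D = 11.68 × (0.7543 − 0.2196) + 3.33 × 0.2196 = 6.243 + 0.7312 = 6.975 mg/L.

D ≈ 6.97 mg/L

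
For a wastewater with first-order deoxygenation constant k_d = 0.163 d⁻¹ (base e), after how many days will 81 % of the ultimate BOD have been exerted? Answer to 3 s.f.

t ≈ 10.2 d

y/L₀ = 1 − e^(−k_d t) = 0.81 ⇒ e^(−k_d t) = 0.190
t = −ln(0.190) / 0.163 = 1.661 / 0.163 = 10.19 d.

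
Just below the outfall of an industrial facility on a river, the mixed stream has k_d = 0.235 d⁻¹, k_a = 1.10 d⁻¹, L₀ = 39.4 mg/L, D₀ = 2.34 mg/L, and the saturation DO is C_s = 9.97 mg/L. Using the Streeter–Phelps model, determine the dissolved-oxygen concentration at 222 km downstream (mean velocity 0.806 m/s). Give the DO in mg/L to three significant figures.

DO ≈ 5.16 mg/L

Travel time t = x/v = 222 km / (0.806 m/s) = 222000 m / 0.806 m/s = 275400 s = 3.188 d.
k_d L₀/(k_a−k_d) = 0.235×39.4/(1.10−0.235) = 9.259/0.8650 = 10.70 mg/L.
e^(−k_d t) = e^(−0.235×3.188) = 0.4728; e^(−k_a t) = e^(−1.10×3.188) = 0.03000.
D = 10.70 × (0.4728 − 0.03000) + 2.34 × 0.03000 = 4.739 + 0.07019 = 4.810 mg/L.
DO = C_s − D = 9.97 − 4.810 = 5.160 mg/L.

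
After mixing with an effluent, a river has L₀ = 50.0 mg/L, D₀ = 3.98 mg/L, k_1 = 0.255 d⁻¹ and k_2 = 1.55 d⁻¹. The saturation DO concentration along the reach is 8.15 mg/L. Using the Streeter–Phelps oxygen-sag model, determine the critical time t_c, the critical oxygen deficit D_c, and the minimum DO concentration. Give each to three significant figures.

With k_2/k_1 = 6.078 and 1 − D₀(k_2−k_1)/(k_1 L₀) = 0.5958,
t_c = ln(6.078 × 0.5958) / (1.55 − 0.255) = ln(3.621) / 1.295 = 1.287/1.295 = 0.9937 d.
D_c = (k_1/k_2) L₀ e^(−k_1 t_c) = (0.255/1.55) × 50.0 × e^(−0.255×0.9937) = 0.1645 × 50.0 × 0.7762 = 6.385 mg/L.
Minimum DO = C_s − D_c = 8.15 − 6.385 = 1.765 mg/L.

t_c ≈ 0.994 d; D_c ≈ 6.38 mg/L; min DO ≈ 1.77 mg/L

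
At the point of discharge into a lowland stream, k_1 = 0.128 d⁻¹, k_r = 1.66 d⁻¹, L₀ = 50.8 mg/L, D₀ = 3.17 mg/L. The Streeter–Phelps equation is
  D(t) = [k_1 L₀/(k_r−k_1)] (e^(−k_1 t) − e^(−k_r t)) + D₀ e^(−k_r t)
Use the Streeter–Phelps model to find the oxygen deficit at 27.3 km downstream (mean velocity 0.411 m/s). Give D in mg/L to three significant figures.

Travel time t = x/v = 27.3 km / (0.411 m/s) = 27300 m / 0.411 m/s = 66420 s = 0.7688 d.
k_1 L₀/(k_r−k_1) = 0.128×50.8/(1.66−0.128) = 6.502/1.532 = 4.244 mg/L.
e^(−k_1 t) = e^(−0.128×0.7688) = 0.9063; e^(−k_r t) = e^(−1.66×0.7688) = 0.2791.
D = 4.244 × (0.9063 − 0.2791) + 3.17 × 0.2791 = 2.662 + 0.8847 = 3.547 mg/L.

D ≈ 3.55 mg/L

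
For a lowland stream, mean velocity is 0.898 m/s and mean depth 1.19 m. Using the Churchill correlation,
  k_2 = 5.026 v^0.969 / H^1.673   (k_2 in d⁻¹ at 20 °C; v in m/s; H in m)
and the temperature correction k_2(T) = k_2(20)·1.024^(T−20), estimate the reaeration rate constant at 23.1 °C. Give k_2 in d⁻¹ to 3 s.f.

k_2(20) = 5.026 × 0.898^0.969 / 1.19^1.673 = 5.026 × 0.9010 / 1.338 = 3.385 d⁻¹.
k_2(23.1) = 3.385 × 1.024^(23.1−20) = 3.385 × 1.076 = 3.643 d⁻¹.

k_2 ≈ 3.64 d⁻¹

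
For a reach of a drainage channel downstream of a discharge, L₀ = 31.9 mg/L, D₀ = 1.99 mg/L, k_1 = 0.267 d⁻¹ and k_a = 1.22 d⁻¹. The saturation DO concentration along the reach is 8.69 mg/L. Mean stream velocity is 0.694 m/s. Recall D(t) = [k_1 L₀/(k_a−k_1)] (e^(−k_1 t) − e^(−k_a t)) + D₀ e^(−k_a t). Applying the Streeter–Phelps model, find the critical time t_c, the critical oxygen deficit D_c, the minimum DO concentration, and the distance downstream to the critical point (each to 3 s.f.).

With k_a/k_1 = 4.569 and 1 − D₀(k_a−k_1)/(k_1 L₀) = 0.7773,
t_c = ln(4.569 × 0.7773) / (1.22 − 0.267) = ln(3.552) / 0.9530 = 1.267/0.9530 = 1.330 d.
L(t_c) = L₀ e^(−k_1 t_c) = 31.9 × 0.7011 = 22.37 mg/L, and at the critical point k_a D_c = k_1 L, so D_c = (0.267/1.22) × 22.37 = 4.895 mg/L.
Minimum DO = C_s − D_c = 8.69 − 4.895 = 3.795 mg/L.
x_c = v t_c = 0.694 m/s × 1.330 d × 86400 s/d = 79750 m ≈ 79.7 km.

t_c ≈ 1.33 d; D_c ≈ 4.89 mg/L; min DO ≈ 3.80 mg/L; x_c ≈ 79.7 km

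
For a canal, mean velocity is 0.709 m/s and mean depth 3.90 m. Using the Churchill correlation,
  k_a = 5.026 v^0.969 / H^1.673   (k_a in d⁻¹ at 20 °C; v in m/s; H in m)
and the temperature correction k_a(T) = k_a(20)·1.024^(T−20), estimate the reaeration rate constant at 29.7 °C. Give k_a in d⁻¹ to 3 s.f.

k_a ≈ 0.465 d⁻¹

k_a(20) = 5.026 × 0.709^0.969 / 3.90^1.673 = 5.026 × 0.7166 / 9.747 = 0.3695 d⁻¹.
k_a(29.7) = 0.3695 × 1.024^(29.7−20) = 0.3695 × 1.259 = 0.4651 d⁻¹.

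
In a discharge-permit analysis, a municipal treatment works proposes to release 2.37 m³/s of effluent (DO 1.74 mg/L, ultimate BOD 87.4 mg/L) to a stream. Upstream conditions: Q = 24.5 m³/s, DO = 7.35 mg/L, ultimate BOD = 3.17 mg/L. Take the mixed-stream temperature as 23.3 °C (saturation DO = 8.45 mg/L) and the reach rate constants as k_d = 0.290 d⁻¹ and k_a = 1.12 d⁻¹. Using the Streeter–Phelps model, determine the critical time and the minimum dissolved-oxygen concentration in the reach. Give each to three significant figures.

Mixed DO = (24.5×7.35 + 2.37×1.74)/(24.5+2.37) = 184.2/26.87 = 6.855 mg/L.
Mixed L₀ = (24.5×3.17 + 2.37×87.4)/(26.87) = 284.8/26.87 = 10.60 mg/L.
Initial deficit D₀ = C_s − DO₀ = 8.45 − 6.855 = 1.595 mg/L.
t_c = (1/0.8300) ln[(1.12/0.290)(1 − 1.595×0.8300/(0.290×10.60))] = 1.205 × ln(2.199) = 0.9494 d.
D_c = (0.290/1.12) × 10.60 × e^(−0.290×0.9494) = 0.2589 × 10.60 × 0.7593 = 2.084 mg/L.
Minimum DO = 8.45 − 2.084 = 6.366 mg/L.

t_c ≈ 0.949 d; minimum DO ≈ 6.37 mg/L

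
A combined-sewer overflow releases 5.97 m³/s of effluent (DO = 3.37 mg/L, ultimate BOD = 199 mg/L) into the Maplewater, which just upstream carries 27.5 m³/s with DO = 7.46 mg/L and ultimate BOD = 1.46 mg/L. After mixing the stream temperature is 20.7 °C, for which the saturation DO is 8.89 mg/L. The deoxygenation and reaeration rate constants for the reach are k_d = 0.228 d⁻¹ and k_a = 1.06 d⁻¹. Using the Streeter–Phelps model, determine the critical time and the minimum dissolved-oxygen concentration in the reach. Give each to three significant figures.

t_c ≈ 1.56 d; minimum DO ≈ 3.35 mg/L

Mixed DO = (27.5×7.46 + 5.97×3.37)/(27.5+5.97) = 225.3/33.47 = 6.730 mg/L.
Mixed L₀ = (27.5×1.46 + 5.97×199)/(33.47) = 1228/33.47 = 36.69 mg/L.
Initial deficit D₀ = C_s − DO₀ = 8.89 − 6.730 = 2.160 mg/L.
t_c = (1/0.8320) ln[(1.06/0.228)(1 − 2.160×0.8320/(0.228×36.69))] = 1.202 × ln(3.651) = 1.556 d.
D_c = (0.228/1.06) × 36.69 × e^(−0.228×1.556) = 0.2151 × 36.69 × 0.7013 = 5.535 mg/L.
Minimum DO = 8.89 − 5.535 = 3.355 mg/L.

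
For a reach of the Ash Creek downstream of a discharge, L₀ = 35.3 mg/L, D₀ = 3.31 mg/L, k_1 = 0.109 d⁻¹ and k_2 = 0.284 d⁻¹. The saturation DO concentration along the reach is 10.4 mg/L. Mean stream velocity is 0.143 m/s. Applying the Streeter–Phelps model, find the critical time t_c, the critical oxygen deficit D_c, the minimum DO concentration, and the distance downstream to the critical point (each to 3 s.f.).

At the critical point dD/dt = 0, so k_1 L₀ e^(−k_1 t) = k_2 D. Substituting D(t) from the Streeter–Phelps equation and solving for t gives
t_c = ln[(k_2/k_1)(1 − D₀(k_2−k_1)/(k_1 L₀))] / (k_2−k_1).
Here k_2−k_1 = 0.1750 d⁻¹ and 1 − D₀(k_2−k_1)/(k_1 L₀) = 1 − 3.31×0.1750/(0.109×35.3) = 0.8495, so
t_c = ln(2.606 × 0.8495) / 0.1750 = 0.7945 / 0.1750 = 4.540 d.
D_c = (k_1/k_2) L₀ e^(−k_1 t_c) = (0.109/0.284) × 35.3 × e^(−0.109×4.540) = 0.3838 × 35.3 × 0.6097 = 8.260 mg/L.
Minimum DO = C_s − D_c = 10.4 − 8.260 = 2.140 mg/L.
x_c = v t_c = 0.143 m/s × 4.540 d × 86400 s/d = 56090 m ≈ 56.1 km.

t_c ≈ 4.54 d; D_c ≈ 8.26 mg/L; min DO ≈ 2.14 mg/L; x_c ≈ 56.1 km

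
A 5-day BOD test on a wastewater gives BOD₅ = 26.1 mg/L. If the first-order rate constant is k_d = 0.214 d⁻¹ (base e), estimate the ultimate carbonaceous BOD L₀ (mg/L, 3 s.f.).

BOD₅ = L₀(1 − e^(−5k_d)) ⇒ L₀ = BOD₅ / (1 − e^(−5×0.214))
= 26.1 / (1 − 0.3430) = 26.1 / 0.6570 = 39.73 mg/L.

L₀ ≈ 39.7 mg/L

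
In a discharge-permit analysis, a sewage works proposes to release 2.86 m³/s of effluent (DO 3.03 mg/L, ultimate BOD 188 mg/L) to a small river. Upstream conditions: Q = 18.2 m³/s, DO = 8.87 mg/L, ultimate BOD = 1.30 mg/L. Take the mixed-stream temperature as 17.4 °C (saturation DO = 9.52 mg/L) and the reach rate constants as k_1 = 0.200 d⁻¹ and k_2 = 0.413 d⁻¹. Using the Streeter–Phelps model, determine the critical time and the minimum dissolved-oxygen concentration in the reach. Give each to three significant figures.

Mixed DO = (18.2×8.87 + 2.86×3.03)/(18.2+2.86) = 170.1/21.06 = 8.077 mg/L.
Mixed L₀ = (18.2×1.30 + 2.86×188)/(21.06) = 561.3/21.06 = 26.65 mg/L.
Initial deficit D₀ = C_s − DO₀ = 9.52 − 8.077 = 1.443 mg/L.
t_c = (1/0.2130) ln[(0.413/0.200)(1 − 1.443×0.2130/(0.200×26.65))] = 4.695 × ln(1.946) = 3.126 d.
D_c = (0.200/0.413) × 26.65 × e^(−0.200×3.126) = 0.4843 × 26.65 × 0.5352 = 6.908 mg/L.
Minimum DO = 9.52 − 6.908 = 2.612 mg/L.

t_c ≈ 3.13 d; minimum DO ≈ 2.61 mg/L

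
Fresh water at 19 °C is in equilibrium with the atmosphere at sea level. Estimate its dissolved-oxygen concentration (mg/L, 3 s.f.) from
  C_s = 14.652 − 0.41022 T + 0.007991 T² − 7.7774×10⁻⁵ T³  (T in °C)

C_s ≈ 9.21 mg/L

C_s = 14.652 − 0.41022×19 + 0.007991×19² − 7.7774×10⁻⁵×19³ = 9.209 mg/L.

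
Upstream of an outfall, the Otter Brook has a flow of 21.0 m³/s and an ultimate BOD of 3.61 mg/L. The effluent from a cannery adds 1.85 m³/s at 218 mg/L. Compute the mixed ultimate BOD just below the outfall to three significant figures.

21.0 mg/L

Flow-weighted mixing: C = (Q_r C_r + Q_w C_w)/(Q_r + Q_w)
= (21.0×3.61 + 1.85×218)/(21.0 + 1.85) = 479.1/22.85 = 20.97 mg/L.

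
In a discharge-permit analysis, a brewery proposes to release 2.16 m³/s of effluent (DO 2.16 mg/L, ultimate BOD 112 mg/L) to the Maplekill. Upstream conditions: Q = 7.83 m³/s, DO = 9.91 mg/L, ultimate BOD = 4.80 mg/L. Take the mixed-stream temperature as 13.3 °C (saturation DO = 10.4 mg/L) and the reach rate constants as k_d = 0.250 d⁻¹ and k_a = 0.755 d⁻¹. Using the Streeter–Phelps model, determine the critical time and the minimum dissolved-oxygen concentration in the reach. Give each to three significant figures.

Mixed DO = (7.83×9.91 + 2.16×2.16)/(7.83+2.16) = 82.26/9.990 = 8.234 mg/L.
Mixed L₀ = (7.83×4.80 + 2.16×112)/(9.990) = 279.5/9.990 = 27.98 mg/L.
Initial deficit D₀ = C_s − DO₀ = 10.4 − 8.234 = 2.166 mg/L.
t_c = (1/0.5050) ln[(0.755/0.250)(1 − 2.166×0.5050/(0.250×27.98))] = 1.980 × ln(2.548) = 1.852 d.
D_c = (0.250/0.755) × 27.98 × e^(−0.250×1.852) = 0.3311 × 27.98 × 0.6294 = 5.831 mg/L.
Minimum DO = 10.4 − 5.831 = 4.569 mg/L.

t_c ≈ 1.85 d; minimum DO ≈ 4.57 mg/L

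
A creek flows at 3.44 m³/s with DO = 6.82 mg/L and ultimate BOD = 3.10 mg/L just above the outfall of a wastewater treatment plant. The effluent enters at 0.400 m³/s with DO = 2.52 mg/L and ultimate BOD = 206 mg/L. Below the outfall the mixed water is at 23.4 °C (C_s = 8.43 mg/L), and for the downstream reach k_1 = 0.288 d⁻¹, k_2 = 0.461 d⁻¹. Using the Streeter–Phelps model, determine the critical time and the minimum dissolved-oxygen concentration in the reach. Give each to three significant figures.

t_c ≈ 2.42 d; minimum DO ≈ 0.881 mg/L

Mixed DO = (3.44×6.82 + 0.400×2.52)/(3.44+0.400) = 24.47/3.840 = 6.372 mg/L.
Mixed L₀ = (3.44×3.10 + 0.400×206)/(3.840) = 93.06/3.840 = 24.24 mg/L.
Initial deficit D₀ = C_s − DO₀ = 8.43 − 6.372 = 2.058 mg/L.
t_c = (1/0.1730) ln[(0.461/0.288)(1 − 2.058×0.1730/(0.288×24.24))] = 5.780 × ln(1.519) = 2.417 d.
D_c = (0.288/0.461) × 24.24 × e^(−0.288×2.417) = 0.6247 × 24.24 × 0.4986 = 7.549 mg/L.
Minimum DO = 8.43 − 7.549 = 0.8813 mg/L.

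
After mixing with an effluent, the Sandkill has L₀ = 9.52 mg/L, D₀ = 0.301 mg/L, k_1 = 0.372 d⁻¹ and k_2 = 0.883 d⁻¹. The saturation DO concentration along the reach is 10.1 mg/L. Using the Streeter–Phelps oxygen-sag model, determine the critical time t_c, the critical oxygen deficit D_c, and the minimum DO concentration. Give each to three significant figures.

t_c = [1/(k_2−k_1)] ln[(k_2/k_1)(1 − D₀(k_2−k_1)/(k_1 L₀))]
= [1/(0.883−0.372)] ln[(0.883/0.372)(1 − 0.301×0.5110/(0.372×9.52))]
= (1/0.5110) ln[2.374 × 0.9566] = 1.957 × ln(2.271) = 1.957 × 0.8200 = 1.605 d.
D_c = (k_1/k_2) L₀ e^(−k_1 t_c) = (0.372/0.883) × 9.52 × e^(−0.372×1.605) = 0.4213 × 9.52 × 0.5505 = 2.208 mg/L.
Minimum DO = C_s − D_c = 10.1 − 2.208 = 7.892 mg/L.

t_c ≈ 1.60 d; D_c ≈ 2.21 mg/L; min DO ≈ 7.89 mg/L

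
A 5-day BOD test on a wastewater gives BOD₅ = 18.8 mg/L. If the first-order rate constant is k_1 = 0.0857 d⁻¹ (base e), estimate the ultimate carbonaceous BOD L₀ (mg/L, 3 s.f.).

BOD₅ = L₀(1 − e^(−5k_1)) ⇒ L₀ = BOD₅ / (1 − e^(−5×0.0857))
= 18.8 / (1 − 0.6515) = 18.8 / 0.3485 = 53.94 mg/L.

L₀ ≈ 53.9 mg/L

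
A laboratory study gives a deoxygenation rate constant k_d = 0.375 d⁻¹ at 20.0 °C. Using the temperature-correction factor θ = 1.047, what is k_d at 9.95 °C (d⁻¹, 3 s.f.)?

k_d(T₂) = k_d(T₁) · θ^(T₂−T₁) = 0.375 × 1.047^(9.95−20.0)
= 0.375 × 1.047^-10.1 = 0.375 × 0.6303 = 0.2364 d⁻¹.

k_d ≈ 0.236 d⁻¹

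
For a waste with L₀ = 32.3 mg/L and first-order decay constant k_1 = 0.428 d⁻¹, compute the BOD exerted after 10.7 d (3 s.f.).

y_t = L₀(1 − e^(−k_1 t)) = 32.3 × (1 − e^(−0.428×10.7))
= 32.3 × (1 − 0.01026) = 32.3 × 0.9897 = 31.97 mg/L.

y ≈ 32.0 mg/L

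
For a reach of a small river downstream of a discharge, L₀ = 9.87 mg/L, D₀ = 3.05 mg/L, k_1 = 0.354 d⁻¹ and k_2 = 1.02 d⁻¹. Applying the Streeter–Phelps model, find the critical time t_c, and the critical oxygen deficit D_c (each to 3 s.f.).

t_c = [1/(k_2−k_1)] ln[(k_2/k_1)(1 − D₀(k_2−k_1)/(k_1 L₀))]
= [1/(1.02−0.354)] ln[(1.02/0.354)(1 − 3.05×0.6660/(0.354×9.87))]
= (1/0.6660) ln[2.881 × 0.4186] = 1.502 × ln(1.206) = 1.502 × 0.1875 = 0.2815 d.
L(t_c) = L₀ e^(−k_1 t_c) = 9.87 × 0.9051 = 8.934 mg/L, and at the critical point k_2 D_c = k_1 L, so D_c = (0.354/1.02) × 8.934 = 3.101 mg/L.

t_c ≈ 0.282 d; D_c ≈ 3.10 mg/L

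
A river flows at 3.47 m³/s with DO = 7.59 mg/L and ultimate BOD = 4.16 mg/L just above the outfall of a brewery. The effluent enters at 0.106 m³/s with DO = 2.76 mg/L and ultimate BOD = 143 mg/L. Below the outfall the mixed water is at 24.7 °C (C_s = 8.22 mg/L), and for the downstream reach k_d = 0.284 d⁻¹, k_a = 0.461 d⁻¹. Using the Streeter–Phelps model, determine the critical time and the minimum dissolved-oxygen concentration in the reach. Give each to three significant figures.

Mixed DO = (3.47×7.59 + 0.106×2.76)/(3.47+0.106) = 26.63/3.576 = 7.447 mg/L.
Mixed L₀ = (3.47×4.16 + 0.106×143)/(3.576) = 29.59/3.576 = 8.276 mg/L.
Initial deficit D₀ = C_s − DO₀ = 8.22 − 7.447 = 0.7732 mg/L.
t_c = (1/0.1770) ln[(0.461/0.284)(1 − 0.7732×0.1770/(0.284×8.276))] = 5.650 × ln(1.529) = 2.398 d.
D_c = (0.284/0.461) × 8.276 × e^(−0.284×2.398) = 0.6161 × 8.276 × 0.5061 = 2.580 mg/L.
Minimum DO = 8.22 − 2.580 = 5.640 mg/L.

t_c ≈ 2.40 d; minimum DO ≈ 5.64 mg/L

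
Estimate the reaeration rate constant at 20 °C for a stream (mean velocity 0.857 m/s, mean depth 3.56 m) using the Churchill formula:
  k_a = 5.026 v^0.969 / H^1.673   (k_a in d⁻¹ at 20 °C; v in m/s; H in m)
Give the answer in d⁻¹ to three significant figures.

k_a ≈ 0.517 d⁻¹

k_a = 5.026 × 0.857^0.969 / 3.56^1.673 = 5.026 × 0.8611 / 8.367 = 0.5173 d⁻¹.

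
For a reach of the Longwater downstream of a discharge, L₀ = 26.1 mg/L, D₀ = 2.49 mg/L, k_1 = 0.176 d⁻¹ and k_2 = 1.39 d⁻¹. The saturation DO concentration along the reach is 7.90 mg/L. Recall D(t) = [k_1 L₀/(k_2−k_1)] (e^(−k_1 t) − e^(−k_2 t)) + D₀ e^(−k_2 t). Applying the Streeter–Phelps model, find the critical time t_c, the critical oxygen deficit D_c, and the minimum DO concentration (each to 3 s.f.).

t_c ≈ 0.818 d; D_c ≈ 2.86 mg/L; min DO ≈ 5.04 mg/L

t_c = [1/(k_2−k_1)] ln[(k_2/k_1)(1 − D₀(k_2−k_1)/(k_1 L₀))]
= [1/(1.39−0.176)] ln[(1.39/0.176)(1 − 2.49×1.214/(0.176×26.1))]
= (1/1.214) ln[7.898 × 0.3419] = 0.8237 × ln(2.701) = 0.8237 × 0.9935 = 0.8183 d.
D_c = (k_1/k_2) L₀ e^(−k_1 t_c) = (0.176/1.39) × 26.1 × e^(−0.176×0.8183) = 0.1266 × 26.1 × 0.8659 = 2.861 mg/L.
Minimum DO = C_s − D_c = 7.90 − 2.861 = 5.039 mg/L.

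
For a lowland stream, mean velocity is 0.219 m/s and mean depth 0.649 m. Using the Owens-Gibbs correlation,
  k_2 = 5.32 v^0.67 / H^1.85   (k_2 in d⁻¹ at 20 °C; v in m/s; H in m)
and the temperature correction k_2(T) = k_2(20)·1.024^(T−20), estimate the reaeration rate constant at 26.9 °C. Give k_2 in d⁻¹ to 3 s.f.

k_2 ≈ 5.04 d⁻¹

k_2(20) = 5.32 × 0.219^0.67 / 0.649^1.85 = 5.32 × 0.3615 / 0.4494 = 4.279 d⁻¹.
k_2(26.9) = 4.279 × 1.024^(26.9−20) = 4.279 × 1.178 = 5.040 d⁻¹.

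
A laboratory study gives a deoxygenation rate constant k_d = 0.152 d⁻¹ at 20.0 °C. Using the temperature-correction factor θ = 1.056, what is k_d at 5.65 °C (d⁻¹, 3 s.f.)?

k_d ≈ 0.0695 d⁻¹

k_d(T₂) = k_d(T₁) · θ^(T₂−T₁) = 0.152 × 1.056^(5.65−20.0)
= 0.152 × 1.056^-14.3 = 0.152 × 0.4575 = 0.06955 d⁻¹.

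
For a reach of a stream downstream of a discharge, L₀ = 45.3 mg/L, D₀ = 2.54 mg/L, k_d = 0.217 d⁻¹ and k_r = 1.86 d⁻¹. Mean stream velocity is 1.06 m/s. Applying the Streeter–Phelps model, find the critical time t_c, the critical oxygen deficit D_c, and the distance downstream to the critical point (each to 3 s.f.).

t_c ≈ 0.971 d; D_c ≈ 4.28 mg/L; x_c ≈ 89.0 km

t_c = [1/(k_r−k_d)] ln[(k_r/k_d)(1 − D₀(k_r−k_d)/(k_d L₀))]
= [1/(1.86−0.217)] ln[(1.86/0.217)(1 − 2.54×1.643/(0.217×45.3))]
= (1/1.643) ln[8.571 × 0.5755] = 0.6086 × ln(4.933) = 0.6086 × 1.596 = 0.9713 d.
D_c = (k_d/k_r) L₀ e^(−k_d t_c) = (0.217/1.86) × 45.3 × e^(−0.217×0.9713) = 0.1167 × 45.3 × 0.8100 = 4.281 mg/L.
x_c = v t_c = 1.06 m/s × 0.9713 d × 86400 s/d = 88960 m ≈ 89.0 km.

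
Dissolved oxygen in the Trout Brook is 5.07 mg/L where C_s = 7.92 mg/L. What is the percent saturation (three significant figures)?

64.0 % saturation

% saturation = C/C_s × 100 = 5.07/7.92 × 100 = 64.0 %.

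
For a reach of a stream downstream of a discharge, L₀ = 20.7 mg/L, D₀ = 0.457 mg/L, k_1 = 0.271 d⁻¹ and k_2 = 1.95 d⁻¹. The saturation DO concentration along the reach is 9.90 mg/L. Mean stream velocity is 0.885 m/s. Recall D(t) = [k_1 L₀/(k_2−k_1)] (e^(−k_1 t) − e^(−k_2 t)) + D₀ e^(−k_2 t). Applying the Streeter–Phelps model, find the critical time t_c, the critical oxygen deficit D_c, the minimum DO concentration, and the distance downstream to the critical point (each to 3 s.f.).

t_c ≈ 1.09 d; D_c ≈ 2.14 mg/L; min DO ≈ 7.76 mg/L; x_c ≈ 83.2 km

At the critical point dD/dt = 0, so k_1 L₀ e^(−k_1 t) = k_2 D. Substituting D(t) from the Streeter–Phelps equation and solving for t gives
t_c = ln[(k_2/k_1)(1 − D₀(k_2−k_1)/(k_1 L₀))] / (k_2−k_1).
Here k_2−k_1 = 1.679 d⁻¹ and 1 − D₀(k_2−k_1)/(k_1 L₀) = 1 − 0.457×1.679/(0.271×20.7) = 0.8632, so
t_c = ln(7.196 × 0.8632) / 1.679 = 1.826 / 1.679 = 1.088 d.
L(t_c) = L₀ e^(−k_1 t_c) = 20.7 × 0.7447 = 15.42 mg/L, and at the critical point k_2 D_c = k_1 L, so D_c = (0.271/1.95) × 15.42 = 2.142 mg/L.
Minimum DO = C_s − D_c = 9.90 − 2.142 = 7.758 mg/L.
x_c = v t_c = 0.885 m/s × 1.088 d × 86400 s/d = 83180 m ≈ 83.2 km.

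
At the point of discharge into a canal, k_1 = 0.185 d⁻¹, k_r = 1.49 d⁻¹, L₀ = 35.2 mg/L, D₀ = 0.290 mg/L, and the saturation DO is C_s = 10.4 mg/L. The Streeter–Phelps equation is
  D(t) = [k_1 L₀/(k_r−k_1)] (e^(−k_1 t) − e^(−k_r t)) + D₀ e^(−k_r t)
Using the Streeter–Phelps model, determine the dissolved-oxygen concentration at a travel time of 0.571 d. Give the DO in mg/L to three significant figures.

k_1 L₀/(k_r−k_1) = 0.185×35.2/(1.49−0.185) = 6.512/1.305 = 4.990 mg/L.
e^(−k_1 t) = e^(−0.185×0.5710) = 0.8998; e^(−k_r t) = e^(−1.49×0.5710) = 0.4271.
D = 4.990 × (0.8998 − 0.4271) + 0.290 × 0.4271 = 2.359 + 0.1239 = 2.483 mg/L.
DO = C_s − D = 10.4 − 2.483 = 7.917 mg/L.

DO ≈ 7.92 mg/L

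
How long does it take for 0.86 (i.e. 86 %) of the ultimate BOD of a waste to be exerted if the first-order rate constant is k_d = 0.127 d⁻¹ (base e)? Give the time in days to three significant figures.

y/L₀ = 1 − e^(−k_d t) = 0.86 ⇒ e^(−k_d t) = 0.140
t = −ln(0.140) / 0.127 = 1.966 / 0.127 = 15.48 d.

t ≈ 15.5 d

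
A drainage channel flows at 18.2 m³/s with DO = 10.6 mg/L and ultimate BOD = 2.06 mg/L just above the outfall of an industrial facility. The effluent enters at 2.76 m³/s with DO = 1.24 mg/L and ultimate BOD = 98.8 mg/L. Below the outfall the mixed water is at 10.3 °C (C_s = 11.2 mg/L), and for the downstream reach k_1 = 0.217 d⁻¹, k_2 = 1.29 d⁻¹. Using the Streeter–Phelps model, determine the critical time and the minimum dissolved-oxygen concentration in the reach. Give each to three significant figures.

t_c ≈ 0.778 d; minimum DO ≈ 9.10 mg/L

Mixed DO = (18.2×10.6 + 2.76×1.24)/(18.2+2.76) = 196.3/20.96 = 9.367 mg/L.
Mixed L₀ = (18.2×2.06 + 2.76×98.8)/(20.96) = 310.2/20.96 = 14.80 mg/L.
Initial deficit D₀ = C_s − DO₀ = 11.2 − 9.367 = 1.833 mg/L.
t_c = (1/1.073) ln[(1.29/0.217)(1 − 1.833×1.073/(0.217×14.80))] = 0.9320 × ln(2.305) = 0.7782 d.
D_c = (0.217/1.29) × 14.80 × e^(−0.217×0.7782) = 0.1682 × 14.80 × 0.8446 = 2.103 mg/L.
Minimum DO = 11.2 − 2.103 = 9.097 mg/L.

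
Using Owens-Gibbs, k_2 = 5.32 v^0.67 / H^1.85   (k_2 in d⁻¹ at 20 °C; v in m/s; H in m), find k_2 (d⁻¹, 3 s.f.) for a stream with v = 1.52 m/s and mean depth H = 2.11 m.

k_2 = 5.32 × 1.52^0.67 / 2.11^1.85 = 5.32 × 1.324 / 3.980 = 1.769 d⁻¹.

k_2 ≈ 1.77 d⁻¹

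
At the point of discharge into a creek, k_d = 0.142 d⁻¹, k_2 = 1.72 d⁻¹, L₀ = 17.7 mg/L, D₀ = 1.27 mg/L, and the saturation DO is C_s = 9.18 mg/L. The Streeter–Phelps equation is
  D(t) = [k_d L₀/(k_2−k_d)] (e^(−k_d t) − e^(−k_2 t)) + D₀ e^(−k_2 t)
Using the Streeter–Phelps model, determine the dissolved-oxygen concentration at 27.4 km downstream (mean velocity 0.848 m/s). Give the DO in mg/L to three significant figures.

Travel time t = x/v = 27.4 km / (0.848 m/s) = 27400 m / 0.848 m/s = 32310 s = 0.3740 d.
k_d L₀/(k_2−k_d) = 0.142×17.7/(1.72−0.142) = 2.513/1.578 = 1.593 mg/L.
e^(−k_d t) = e^(−0.142×0.3740) = 0.9483; e^(−k_2 t) = e^(−1.72×0.3740) = 0.5256.
D = 1.593 × (0.9483 − 0.5256) + 1.27 × 0.5256 = 0.6733 + 0.6675 = 1.341 mg/L.
DO = C_s − D = 9.18 − 1.341 = 7.839 mg/L.

DO ≈ 7.84 mg/L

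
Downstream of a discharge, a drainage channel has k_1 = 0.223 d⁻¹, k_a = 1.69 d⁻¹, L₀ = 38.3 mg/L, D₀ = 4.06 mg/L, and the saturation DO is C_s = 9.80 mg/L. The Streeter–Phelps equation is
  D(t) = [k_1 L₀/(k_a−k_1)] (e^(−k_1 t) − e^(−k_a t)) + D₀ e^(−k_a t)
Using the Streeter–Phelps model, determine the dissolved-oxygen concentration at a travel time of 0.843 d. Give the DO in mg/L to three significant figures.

DO ≈ 5.40 mg/L

k_1 L₀/(k_a−k_1) = 0.223×38.3/(1.69−0.223) = 8.541/1.467 = 5.822 mg/L.
e^(−k_1 t) = e^(−0.223×0.8430) = 0.8286; e^(−k_a t) = e^(−1.69×0.8430) = 0.2406.
D = 5.822 × (0.8286 − 0.2406) + 4.06 × 0.2406 = 3.424 + 0.9768 = 4.400 mg/L.
DO = C_s − D = 9.80 − 4.400 = 5.400 mg/L.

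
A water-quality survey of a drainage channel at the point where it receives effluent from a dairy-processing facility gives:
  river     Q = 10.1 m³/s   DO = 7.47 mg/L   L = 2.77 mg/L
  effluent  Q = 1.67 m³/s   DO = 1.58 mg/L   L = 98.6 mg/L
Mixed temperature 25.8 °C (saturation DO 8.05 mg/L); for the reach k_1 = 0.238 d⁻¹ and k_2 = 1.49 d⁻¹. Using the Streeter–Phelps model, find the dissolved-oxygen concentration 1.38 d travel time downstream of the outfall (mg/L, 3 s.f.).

Mixed DO = (10.1×7.47 + 1.67×1.58)/(10.1+1.67) = 78.09/11.77 = 6.634 mg/L.
Mixed L₀ = (10.1×2.77 + 1.67×98.6)/(11.77) = 192.6/11.77 = 16.37 mg/L.
Initial deficit D₀ = C_s − DO₀ = 8.05 − 6.634 = 1.416 mg/L.
D(1.38) = [0.238×16.37/(1.49−0.238)](e^(−0.238×1.38) − e^(−1.49×1.38)) + 1.416 e^(−1.49×1.38)
= 3.111 × (0.7200 − 0.1279) + 1.416 × 0.1279 = 2.023 mg/L.
DO = 8.05 − 2.023 = 6.027 mg/L.

DO ≈ 6.03 mg/L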